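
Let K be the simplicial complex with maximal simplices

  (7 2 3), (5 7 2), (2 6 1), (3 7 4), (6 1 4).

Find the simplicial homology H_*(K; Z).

Order the vertices as 1 < 2 < 3 < 4 < 5 < 6 < 7. Listing each simplex with vertices in this order, K has dimension 2 with simplices:

  0-simplices (7): [1], [2], [3], [4], [5], [6], [7]
  1-simplices (12): [1,2], [1,4], [1,6], [2,3], [2,5], [2,6], [2,7], [3,4], [3,7], [4,6], [4,7], [5,7]
  2-simplices (5): [1,2,6], [1,4,6], [2,3,7], [2,5,7], [3,4,7]

Hence C_0 ≅ Z^7, C_1 ≅ Z^12, C_2 ≅ Z^5.

∂_1: C_1 → C_0 maps an edge to its endpoints' difference, ∂[p,q] = q − p.
As a 7×12 matrix over Z this has rank 6, with invariant factors (1,1,1,1,1,1).

∂_2: C_2 → C_1 maps a triangle to the signed sum of its edges. For instance
  ∂[2,5,7] = [5,7] − [2,7] + [2,5],
  ∂[2,3,7] = [3,7] − [2,7] + [2,3].
This gives a 12×5 integer matrix of rank 5; reducing to Smith normal form yields diagonal entries (1,1,1,1,1).

Computing H_k = (kernel of ∂_k) / (image of ∂_{k+1}):

  H_0: rank C_0 − rank ∂_1 = 7 − 6 = 1, and the invariant factors of ∂_1 are all 1, so H_0 = Z.
  H_1: rank ker ∂_1 − rank ∂_2 = (12 − 6) − 5 = 1, and the invariant factors of ∂_2 are all 1, so H_1 = Z.
  H_2: rank ker ∂_2 − rank ∂_3 = (5 − 5) − 0 = 0, and there is no ∂_3, so H_2 = 0.

H_0 = Z,  H_1 = Z,  H_2 = 0.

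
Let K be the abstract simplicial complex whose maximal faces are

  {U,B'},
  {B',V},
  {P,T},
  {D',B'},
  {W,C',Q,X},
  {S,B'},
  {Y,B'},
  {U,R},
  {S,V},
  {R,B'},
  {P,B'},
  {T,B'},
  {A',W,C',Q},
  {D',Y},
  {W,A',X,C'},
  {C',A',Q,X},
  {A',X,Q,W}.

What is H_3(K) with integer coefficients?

H_3 = Z.

We work with the vertex ordering P < Q < R < S < T < U < V < W < X < Y < A' < B' < C' < D'. The simplices of K, each written with vertices in increasing order, are:

  0-simplices (14): [P], [Q], [R], [S], [T], [U], [V], [W], [X], [Y], [A'], [B'], [C'], [D']
  1-simplices (22): (22 of them)
  2-simplices (10): [Q,W,X], [Q,W,A'], [Q,W,C'], [Q,X,A'], [Q,X,C'], [Q,A',C'], [W,X,A'], [W,X,C'], [W,A',C'], [X,A',C']
  3-simplices (5): [Q,W,X,A'], [Q,W,X,C'], [Q,W,A',C'], [Q,X,A',C'], [W,X,A',C']

Hence C_0 ≅ Z^14, C_1 ≅ Z^22, C_2 ≅ Z^10, C_3 ≅ Z^5.

The boundary map ∂_1: C_1 → C_0 maps an edge to its endpoints' difference, ∂[p,q] = q − p.
As a 14×22 matrix over Z this has rank 12, with invariant factors (1,1,1,1,1,1,1,1,1,1,1,1).

∂_2: C_2 → C_1 maps a triangle to the signed sum of its edges. For instance
  ∂[X,A',C'] = [A',C'] − [X,C'] + [X,A'],
  ∂[Q,X,A'] = [X,A'] − [Q,A'] + [Q,X].
The 22×10 boundary matrix has rank 6 and Smith normal form diag(1,1,1,1,1,1).

∂_3: C_3 → C_2 sends each 3-simplex σ to the alternating sum Σ_i (−1)^i (σ with its i-th vertex removed). For instance
  ∂[Q,W,X,C'] = [W,X,C'] − [Q,X,C'] + [Q,W,C'] − [Q,W,X],
  ∂[Q,W,A',C'] = [W,A',C'] − [Q,A',C'] + [Q,W,C'] − [Q,W,A'].
This gives a 10×5 integer matrix of rank 4; reducing to Smith normal form yields diagonal entries (1,1,1,1).

Now H_k = ker ∂_k / im ∂_{k+1}, so:

  H_3: rank ker ∂_3 − rank ∂_4 = (5 − 4) − 0 = 1, and there is no ∂_4, so H_3 = Z.

(K is a triangulation of the disjoint union of a wedge of 4 circles and the 3-sphere S^3.)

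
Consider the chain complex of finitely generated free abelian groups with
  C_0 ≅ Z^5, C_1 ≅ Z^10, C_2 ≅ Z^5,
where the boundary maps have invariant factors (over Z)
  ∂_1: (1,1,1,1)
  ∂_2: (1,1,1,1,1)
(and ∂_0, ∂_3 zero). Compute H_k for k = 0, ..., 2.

H_0 ≅ Z,  H_1 ≅ Z,  H_2 = 0.

H_0: b_0 = 5 − 0 − 4 = 1; torsion from ∂_1 factors > 1: none. So H_0 ≅ Z.
H_1: b_1 = 10 − 4 − 5 = 1; torsion from ∂_2 factors > 1: none. So H_1 ≅ Z.
H_2: b_2 = 5 − 5 − 0 = 0; torsion from ∂_3 factors > 1: none. So H_2 ≅ 0.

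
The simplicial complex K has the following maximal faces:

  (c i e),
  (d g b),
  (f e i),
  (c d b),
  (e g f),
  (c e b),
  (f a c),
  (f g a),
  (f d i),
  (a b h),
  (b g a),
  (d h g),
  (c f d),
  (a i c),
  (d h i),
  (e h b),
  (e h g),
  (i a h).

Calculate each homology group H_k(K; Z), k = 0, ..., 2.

H_0 = Z,  H_1 = Z × Z/2,  H_2 = 0.

K has 9 vertices, 27 edges, 18 triangles.
rank ∂_0 = 0, rank ∂_1 = 8 ⇒ b_0 = 9 − 0 − 8 = 1; all invariant factors of ∂_1 are 1 so no torsion. So H_0 = Z.
rank ∂_1 = 8, rank ∂_2 = 18 ⇒ b_1 = 27 − 8 − 18 = 1; ∂_2 has invariant factor(s) [2] giving torsion. So H_1 = Z × Z/2.
rank ∂_2 = 18, rank ∂_3 = 0 ⇒ b_2 = 18 − 18 − 0 = 0. So H_2 = 0.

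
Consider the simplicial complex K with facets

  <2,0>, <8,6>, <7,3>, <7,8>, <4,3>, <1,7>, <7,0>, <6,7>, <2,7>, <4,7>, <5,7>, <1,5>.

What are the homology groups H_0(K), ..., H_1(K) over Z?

Take the total order 0 < 1 < 2 < 3 < 4 < 5 < 6 < 7 < 8 on the vertex set. Then K (dimension 1) consists of the simplices:

  0-simplices (9): [0], [1], [2], [3], [4], [5], [6], [7], [8]
  1-simplices (12): [0,2], [0,7], [1,5], [1,7], [2,7], [3,4], [3,7], [4,7], [5,7], [6,7], [6,8], [7,8]

giving chain groups C_0 ≅ Z^9, C_1 ≅ Z^12.

∂_1: C_1 → C_0 sends each edge [p,q] (with p < q) to q − p. For instance
  ∂[4,7] = [7] − [4].
This gives a 9×12 integer matrix of rank 8; reducing to Smith normal form yields diagonal entries (1,1,1,1,1,1,1,1).

From H_k ≅ ker(∂_k) / im(∂_{k+1}) we obtain:

  H_0: rank C_0 − rank ∂_1 = 9 − 8 = 1, and the invariant factors of ∂_1 are all 1, so H_0 = Z.
  H_1: rank ker ∂_1 − rank ∂_2 = (12 − 8) − 0 = 4, and there is no ∂_2, so H_1 = Z^4.

As a check, the Euler characteristic is 9 − 12 = -3, which agrees with 1 − 4 = -3.

H_0 = Z,  H_1 = Z^4.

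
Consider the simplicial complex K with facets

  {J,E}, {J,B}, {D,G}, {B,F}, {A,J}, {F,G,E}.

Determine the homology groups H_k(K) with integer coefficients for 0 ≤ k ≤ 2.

H_0 = Z,  H_1 = Z,  H_2 = 0.

Take the total order A < B < D < E < F < G < J on the vertex set. Then K (dimension 2) consists of the simplices:

  0-simplices (7): A, B, D, E, F, G, J
  1-simplices (8): AJ, BF, BJ, DG, EF, EG, EJ, FG
  2-simplices (1): EFG

so the chain groups are C_0 ≅ Z^7, C_1 ≅ Z^8, C_2 ≅ Z^1.

∂_1: C_1 → C_0 maps an edge to its endpoints' difference, ∂[p,q] = q − p.
This gives a 7×8 integer matrix of rank 6; reducing to Smith normal form yields diagonal entries (1,1,1,1,1,1).

∂_2: C_2 → C_1 sends each 2-simplex [p,q,r] to [q,r] − [p,r] + [p,q]. For instance
  ∂EFG = FG − EG + EF.
The 8×1 boundary matrix has rank 1 and Smith normal form diag(1).

Computing H_k = (kernel of ∂_k) / (image of ∂_{k+1}):

  H_0: rank C_0 − rank ∂_1 = 7 − 6 = 1, and the invariant factors of ∂_1 are all 1, so H_0 = Z.
  H_1: rank ker ∂_1 − rank ∂_2 = (8 − 6) − 1 = 1, and the invariant factors of ∂_2 are all 1, so H_1 = Z.
  H_2: rank ker ∂_2 − rank ∂_3 = (1 − 1) − 0 = 0, and there is no ∂_3, so H_2 = 0.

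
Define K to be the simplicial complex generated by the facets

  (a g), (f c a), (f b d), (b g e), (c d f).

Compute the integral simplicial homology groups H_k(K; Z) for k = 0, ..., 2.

K has 7 vertices, 11 edges, 4 triangles.
rank ∂_0 = 0, rank ∂_1 = 6 ⇒ b_0 = 7 − 0 − 6 = 1; all invariant factors of ∂_1 are 1 so no torsion. So H_0 = Z.
rank ∂_1 = 6, rank ∂_2 = 4 ⇒ b_1 = 11 − 6 − 4 = 1; all invariant factors of ∂_2 are 1 so no torsion. So H_1 = Z.
rank ∂_2 = 4, rank ∂_3 = 0 ⇒ b_2 = 4 − 4 − 0 = 0. So H_2 = 0.

H_0 ≅ Z,  H_1 ≅ Z,  H_2 = 0.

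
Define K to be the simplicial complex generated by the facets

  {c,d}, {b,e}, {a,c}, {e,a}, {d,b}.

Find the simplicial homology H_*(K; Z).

H_0 = Z,  H_1 = Z.

Take the total order a < b < c < d < e on the vertex set. Then K (dimension 1) consists of the simplices:

  0-simplices (5): a, b, c, d, e
  1-simplices (5): ac, ae, bd, be, cd

so the chain groups are C_0 ≅ Z^5, C_1 ≅ Z^5.

Boundary ∂_1: C_1 → C_0 sends each edge [p,q] (with p < q) to q − p.
This gives a 5×5 integer matrix of rank 4; reducing to Smith normal form yields diagonal entries (1,1,1,1).

Computing H_k = (kernel of ∂_k) / (image of ∂_{k+1}):

  H_0: rank C_0 − rank ∂_1 = 5 − 4 = 1, and the invariant factors of ∂_1 are all 1, so H_0 ≅ Z.
  H_1: rank ker ∂_1 − rank ∂_2 = (5 − 4) − 0 = 1, and there is no ∂_2, so H_1 ≅ Z.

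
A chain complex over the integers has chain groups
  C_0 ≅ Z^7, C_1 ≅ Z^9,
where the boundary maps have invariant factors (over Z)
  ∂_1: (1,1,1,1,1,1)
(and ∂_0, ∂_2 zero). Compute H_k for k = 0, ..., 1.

H_0: b_0 = 7 − 0 − 6 = 1; torsion from ∂_1 factors > 1: none. So H_0 ≅ Z.
H_1: b_1 = 9 − 6 − 0 = 3; torsion from ∂_2 factors > 1: none. So H_1 ≅ Z^3.

H_0 ≅ Z,  H_1 ≅ Z^3.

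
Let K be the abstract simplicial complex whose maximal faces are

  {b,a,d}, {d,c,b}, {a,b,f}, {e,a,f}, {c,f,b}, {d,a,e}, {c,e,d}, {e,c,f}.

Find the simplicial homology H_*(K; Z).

Order the vertices as a < b < c < d < e < f. Listing each simplex with vertices in this order, K has dimension 2 with simplices:

  0-simplices (6): a, b, c, d, e, f
  1-simplices (12): ab, ad, ae, af, bc, bd, bf, cd, ce, cf, de, ef
  2-simplices (8): abd, abf, ade, aef, bcd, bcf, cde, cef

so the chain groups are C_0 ≅ Z^6, C_1 ≅ Z^12, C_2 ≅ Z^8.

Boundary ∂_1: C_1 → C_0 sends each edge [p,q] (with p < q) to q − p.
The 6×12 boundary matrix has rank 5 and Smith normal form diag(1,1,1,1,1).

∂_2: C_2 → C_1 maps a triangle to the signed sum of its edges. For instance
  ∂bcf = cf − bf + bc,
  ∂abf = bf − af + ab.
The 12×8 boundary matrix has rank 7 and Smith normal form diag(1,1,1,1,1,1,1).

Reading off H_k = ker ∂_k / im ∂_{k+1}:

  H_0: rank C_0 − rank ∂_1 = 6 − 5 = 1, and the invariant factors of ∂_1 are all 1, so H_0 ≅ Z.
  H_1: rank ker ∂_1 − rank ∂_2 = (12 − 5) − 7 = 0, and the invariant factors of ∂_2 are all 1, so H_1 ≅ 0.
  H_2: rank ker ∂_2 − rank ∂_3 = (8 − 7) − 0 = 1, and there is no ∂_3, so H_2 ≅ Z.

H_0 ≅ Z,  H_1 = 0,  H_2 ≅ Z.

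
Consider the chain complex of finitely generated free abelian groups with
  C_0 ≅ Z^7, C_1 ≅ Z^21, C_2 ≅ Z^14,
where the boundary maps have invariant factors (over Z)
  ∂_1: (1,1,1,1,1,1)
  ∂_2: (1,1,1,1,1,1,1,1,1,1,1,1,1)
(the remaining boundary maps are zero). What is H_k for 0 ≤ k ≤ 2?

H_0: b_0 = 7 − 0 − 6 = 1; torsion from ∂_1 factors > 1: none. So H_0 ≅ Z.
H_1: b_1 = 21 − 6 − 13 = 2; torsion from ∂_2 factors > 1: none. So H_1 ≅ Z^2.
H_2: b_2 = 14 − 13 − 0 = 1; torsion from ∂_3 factors > 1: none. So H_2 ≅ Z.

H_0 ≅ Z,  H_1 ≅ Z^2,  H_2 ≅ Z.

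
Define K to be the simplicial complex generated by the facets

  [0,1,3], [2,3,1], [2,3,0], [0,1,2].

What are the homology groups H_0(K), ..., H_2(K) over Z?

K has 4 vertices, 6 edges, 4 triangles.
rank ∂_0 = 0, rank ∂_1 = 3 ⇒ b_0 = 4 − 0 − 3 = 1; all invariant factors of ∂_1 are 1 so no torsion. So H_0 = Z.
rank ∂_1 = 3, rank ∂_2 = 3 ⇒ b_1 = 6 − 3 − 3 = 0; all invariant factors of ∂_2 are 1 so no torsion. So H_1 = 0.
rank ∂_2 = 3, rank ∂_3 = 0 ⇒ b_2 = 4 − 3 − 0 = 1. So H_2 = Z.

H_0 = Z,  H_1 = 0,  H_2 = Z.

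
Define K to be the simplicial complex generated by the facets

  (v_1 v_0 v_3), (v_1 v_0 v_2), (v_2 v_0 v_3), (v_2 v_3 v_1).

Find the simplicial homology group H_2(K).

Order the vertices as v_0 < v_1 < v_2 < v_3. Listing each simplex with vertices in this order, K has dimension 2 with simplices:

  0-simplices (4): [v_0], [v_1], [v_2], [v_3]
  1-simplices (6): [v_0,v_1], [v_0,v_2], [v_0,v_3], [v_1,v_2], [v_1,v_3], [v_2,v_3]
  2-simplices (4): [v_0,v_1,v_2], [v_0,v_1,v_3], [v_0,v_2,v_3], [v_1,v_2,v_3]

so the chain groups are C_0 ≅ Z^4, C_1 ≅ Z^6, C_2 ≅ Z^4.

∂_1: C_1 → C_0 sends each edge [p,q] (with p < q) to q − p.
The resulting 4×6 matrix has rank 3, and its Smith normal form has invariant factors (1,1,1).

∂_2: C_2 → C_1 maps a triangle to the signed sum of its edges. For instance
  ∂[v_0,v_2,v_3] = [v_2,v_3] − [v_0,v_3] + [v_0,v_2],
  ∂[v_1,v_2,v_3] = [v_2,v_3] − [v_1,v_3] + [v_1,v_2].
The 6×4 boundary matrix has rank 3 and Smith normal form diag(1,1,1).

From H_k ≅ ker(∂_k) / im(∂_{k+1}) we obtain:

  H_2: rank ker ∂_2 − rank ∂_3 = (4 − 3) − 0 = 1, and there is no ∂_3, so H_2 ≅ Z.

H_2 ≅ Z.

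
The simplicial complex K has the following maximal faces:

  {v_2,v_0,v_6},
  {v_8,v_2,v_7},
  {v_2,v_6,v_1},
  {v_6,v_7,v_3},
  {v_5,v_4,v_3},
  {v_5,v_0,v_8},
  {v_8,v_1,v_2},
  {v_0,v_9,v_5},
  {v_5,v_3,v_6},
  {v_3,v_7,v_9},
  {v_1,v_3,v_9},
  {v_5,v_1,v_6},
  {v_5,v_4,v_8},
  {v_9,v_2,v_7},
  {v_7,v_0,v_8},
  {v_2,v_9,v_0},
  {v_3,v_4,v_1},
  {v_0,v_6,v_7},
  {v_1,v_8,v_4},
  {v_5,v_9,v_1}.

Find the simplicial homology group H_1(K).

Take the total order v_0 < v_1 < v_2 < v_3 < v_4 < v_5 < v_6 < v_7 < v_8 < v_9 on the vertex set. Then K (dimension 2) consists of the simplices:

  0-simplices (10): [v_0], [v_1], [v_2], [v_3], [v_4], [v_5], [v_6], [v_7], [v_8], [v_9]
  1-simplices (30): (30 of them)
  2-simplices (20): (20 of them)

giving chain groups C_0 ≅ Z^10, C_1 ≅ Z^30, C_2 ≅ Z^20.

The boundary map ∂_1: C_1 → C_0 sends each edge [p,q] (with p < q) to q − p. For instance
  ∂[v_7,v_9] = [v_9] − [v_7].
As a 10×30 matrix over Z this has rank 9, with invariant factors (1,1,1,1,1,1,1,1,1).

Boundary ∂_2: C_2 → C_1 acts by ∂[p,q,r] = [q,r] − [p,r] + [p,q]. For instance
  ∂[v_1,v_3,v_4] = [v_3,v_4] − [v_1,v_4] + [v_1,v_3],
  ∂[v_2,v_7,v_9] = [v_7,v_9] − [v_2,v_9] + [v_2,v_7].
The resulting 30×20 matrix has rank 20, and its Smith normal form has invariant factors (1,1,1,1,1,1,1,1,1,1,1,1,1,1,1,1,1,1,1,2).

Now H_k = ker ∂_k / im ∂_{k+1}, so:

  H_1: rank ker ∂_1 − rank ∂_2 = (30 − 9) − 20 = 1, and ∂_2 has invariant factor 2 > 1, so H_1 ≅ Z ⊕ Z/2.

(K is a triangulation of the Klein bottle.)

H_1 = Z ⊕ Z/2.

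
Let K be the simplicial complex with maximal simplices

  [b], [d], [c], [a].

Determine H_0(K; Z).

H_0 ≅ Z^4.

K has 4 vertices.
rank ∂_0 = 0, rank ∂_1 = 0 ⇒ b_0 = 4 − 0 − 0 = 4. So H_0 = Z^4.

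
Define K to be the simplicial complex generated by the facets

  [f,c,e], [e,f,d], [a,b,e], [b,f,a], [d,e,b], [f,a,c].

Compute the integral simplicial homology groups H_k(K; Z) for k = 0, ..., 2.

Take the total order a < b < c < d < e < f on the vertex set. Then K (dimension 2) consists of the simplices:

  0-simplices (6): a, b, c, d, e, f
  1-simplices (12): ab, ac, ae, af, bd, be, bf, ce, cf, de, df, ef
  2-simplices (6): abe, abf, acf, bde, cef, def

so the chain groups are C_0 ≅ Z^6, C_1 ≅ Z^12, C_2 ≅ Z^6.

The boundary map ∂_1: C_1 → C_0 is given by ∂[p,q] = [q] − [p].
The resulting 6×12 matrix has rank 5, and its Smith normal form has invariant factors (1,1,1,1,1).

Boundary ∂_2: C_2 → C_1 maps a triangle to the signed sum of its edges. For instance
  ∂def = ef − df + de,
  ∂bde = de − be + bd.
The resulting 12×6 matrix has rank 6, and its Smith normal form has invariant factors (1,1,1,1,1,1).

Reading off H_k = ker ∂_k / im ∂_{k+1}:

  H_0: rank C_0 − rank ∂_1 = 6 − 5 = 1, and the invariant factors of ∂_1 are all 1, so H_0 = Z.
  H_1: rank ker ∂_1 − rank ∂_2 = (12 − 5) − 6 = 1, and the invariant factors of ∂_2 are all 1, so H_1 = Z.
  H_2: rank ker ∂_2 − rank ∂_3 = (6 − 6) − 0 = 0, and there is no ∂_3, so H_2 = 0.

H_0 ≅ Z,  H_1 ≅ Z,  H_2 = 0.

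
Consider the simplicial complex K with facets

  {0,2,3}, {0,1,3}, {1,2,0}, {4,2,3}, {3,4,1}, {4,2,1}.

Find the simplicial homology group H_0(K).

H_0 = Z.

K has 5 vertices, 9 edges, 6 triangles.
rank ∂_0 = 0, rank ∂_1 = 4 ⇒ b_0 = 5 − 0 − 4 = 1; all invariant factors of ∂_1 are 1 so no torsion. So H_0 = Z.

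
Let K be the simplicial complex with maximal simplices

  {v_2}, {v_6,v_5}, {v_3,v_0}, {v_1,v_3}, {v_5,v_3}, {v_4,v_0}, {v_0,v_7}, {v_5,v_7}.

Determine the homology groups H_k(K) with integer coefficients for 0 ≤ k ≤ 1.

Fix the vertex order v_0 < v_1 < v_2 < v_3 < v_4 < v_5 < v_6 < v_7 and write every simplex with vertices in increasing order. Then dim K = 1 and the simplices of K are:

  0-simplices (8): [v_0], [v_1], [v_2], [v_3], [v_4], [v_5], [v_6], [v_7]
  1-simplices (7): [v_0,v_3], [v_0,v_4], [v_0,v_7], [v_1,v_3], [v_3,v_5], [v_5,v_6], [v_5,v_7]

Hence C_0 ≅ Z^8, C_1 ≅ Z^7.

∂_1: C_1 → C_0 sends each edge [p,q] (with p < q) to q − p.
As a 8×7 matrix over Z this has rank 6, with invariant factors (1,1,1,1,1,1).

Now H_k = ker ∂_k / im ∂_{k+1}, so:

  H_0: rank C_0 − rank ∂_1 = 8 − 6 = 2, and the invariant factors of ∂_1 are all 1, so H_0 = Z^2.
  H_1: rank ker ∂_1 − rank ∂_2 = (7 − 6) − 0 = 1, and there is no ∂_2, so H_1 = Z.

As a check, the Euler characteristic is 8 − 7 = 1, which agrees with 2 − 1 = 1.

H_0 = Z^2,  H_1 = Z.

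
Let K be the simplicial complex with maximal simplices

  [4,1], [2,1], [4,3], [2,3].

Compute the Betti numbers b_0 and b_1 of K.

b_0 = 1, b_1 = 1.

Fix the vertex order 1 < 2 < 3 < 4 and write every simplex with vertices in increasing order. Then dim K = 1 and the simplices of K are:

  0-simplices (4): [1], [2], [3], [4]
  1-simplices (4): [1,2], [1,4], [2,3], [3,4]

giving chain groups C_0 ≅ Z^4, C_1 ≅ Z^4.

∂_1: C_1 → C_0 maps an edge to its endpoints' difference, ∂[p,q] = q − p. For instance
  ∂[1,2] = [2] − [1].
This gives a 4×4 integer matrix of rank 3; reducing to Smith normal form yields diagonal entries (1,1,1).

Reading off H_k = ker ∂_k / im ∂_{k+1}:

  H_0: rank C_0 − rank ∂_1 = 4 − 3 = 1, and the invariant factors of ∂_1 are all 1, so H_0 ≅ Z.
  H_1: rank ker ∂_1 − rank ∂_2 = (4 − 3) − 0 = 1, and there is no ∂_2, so H_1 ≅ Z.

(K is a triangulation of the circle S^1.)

Hence the Betti numbers are b_0 = 1, b_1 = 1.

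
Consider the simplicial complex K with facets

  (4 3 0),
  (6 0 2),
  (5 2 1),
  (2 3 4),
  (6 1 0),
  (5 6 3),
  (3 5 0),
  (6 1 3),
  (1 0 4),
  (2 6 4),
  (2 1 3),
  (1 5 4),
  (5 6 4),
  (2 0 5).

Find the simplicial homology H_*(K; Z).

H_0 = Z,  H_1 = Z^2,  H_2 = Z.

Order the vertices as 0 < 1 < 2 < 3 < 4 < 5 < 6. Listing each simplex with vertices in this order, K has dimension 2 with simplices:

  0-simplices (7): [0], [1], [2], [3], [4], [5], [6]
  1-simplices (21): [0,1], [0,2], [0,3], [0,4], [0,5], [0,6], [1,2], [1,3], [1,4], [1,5], [1,6], [2,3], [2,4], [2,5], [2,6], [3,4], [3,5], [3,6], [4,5], [4,6], [5,6]
  2-simplices (14): [0,1,4], [0,1,6], [0,2,5], [0,2,6], [0,3,4], [0,3,5], [1,2,3], [1,2,5], [1,3,6], [1,4,5], [2,3,4], [2,4,6], [3,5,6], [4,5,6]

giving chain groups C_0 ≅ Z^7, C_1 ≅ Z^21, C_2 ≅ Z^14.

∂_1: C_1 → C_0 is given by ∂[p,q] = [q] − [p].
As a 7×21 matrix over Z this has rank 6, with invariant factors (1,1,1,1,1,1).

∂_2: C_2 → C_1 sends each 2-simplex [p,q,r] to [q,r] − [p,r] + [p,q]. For instance
  ∂[0,3,4] = [3,4] − [0,4] + [0,3],
  ∂[1,2,5] = [2,5] − [1,5] + [1,2].
As a 21×14 matrix over Z this has rank 13, with invariant factors (1,1,1,1,1,1,1,1,1,1,1,1,1).

From H_k ≅ ker(∂_k) / im(∂_{k+1}) we obtain:

  H_0: rank C_0 − rank ∂_1 = 7 − 6 = 1, and the invariant factors of ∂_1 are all 1, so H_0 ≅ Z.
  H_1: rank ker ∂_1 − rank ∂_2 = (21 − 6) − 13 = 2, and the invariant factors of ∂_2 are all 1, so H_1 ≅ Z^2.
  H_2: rank ker ∂_2 − rank ∂_3 = (14 − 13) − 0 = 1, and there is no ∂_3, so H_2 ≅ Z.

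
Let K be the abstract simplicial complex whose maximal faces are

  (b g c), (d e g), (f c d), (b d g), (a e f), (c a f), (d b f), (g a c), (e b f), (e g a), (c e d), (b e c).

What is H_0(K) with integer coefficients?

Take the total order a < b < c < d < e < f < g on the vertex set. Then K (dimension 2) consists of the simplices:

  0-simplices (7): a, b, c, d, e, f, g
  1-simplices (18): ac, ae, af, ag, bc, bd, be, bf, bg, cd, ce, cf, cg, de, df, dg, ef, eg
  2-simplices (12): acf, acg, aef, aeg, bce, bcg, bdf, bdg, bef, cde, cdf, deg

Hence C_0 ≅ Z^7, C_1 ≅ Z^18, C_2 ≅ Z^12.

Boundary ∂_1: C_1 → C_0 is given by ∂[p,q] = [q] − [p]. For instance
  ∂bg = g − b.
As a 7×18 matrix over Z this has rank 6, with invariant factors (1,1,1,1,1,1).

∂_2: C_2 → C_1 sends each 2-simplex [p,q,r] to [q,r] − [p,r] + [p,q]. For instance
  ∂bdf = df − bf + bd,
  ∂cdf = df − cf + cd.
The resulting 18×12 matrix has rank 12, and its Smith normal form has invariant factors (1,1,1,1,1,1,1,1,1,1,1,2).

Reading off H_k = ker ∂_k / im ∂_{k+1}:

  H_0: rank C_0 − rank ∂_1 = 7 − 6 = 1, and the invariant factors of ∂_1 are all 1, so H_0 ≅ Z.

H_0 = Z.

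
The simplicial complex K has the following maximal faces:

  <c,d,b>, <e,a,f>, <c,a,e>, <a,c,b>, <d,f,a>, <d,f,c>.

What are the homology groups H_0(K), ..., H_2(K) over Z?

H_0 = Z,  H_1 = Z,  H_2 = 0.

K has 6 vertices, 12 edges, 6 triangles.
rank ∂_0 = 0, rank ∂_1 = 5 ⇒ b_0 = 6 − 0 − 5 = 1; all invariant factors of ∂_1 are 1 so no torsion. So H_0 = Z.
rank ∂_1 = 5, rank ∂_2 = 6 ⇒ b_1 = 12 − 5 − 6 = 1; all invariant factors of ∂_2 are 1 so no torsion. So H_1 = Z.
rank ∂_2 = 6, rank ∂_3 = 0 ⇒ b_2 = 6 − 6 − 0 = 0. So H_2 = 0.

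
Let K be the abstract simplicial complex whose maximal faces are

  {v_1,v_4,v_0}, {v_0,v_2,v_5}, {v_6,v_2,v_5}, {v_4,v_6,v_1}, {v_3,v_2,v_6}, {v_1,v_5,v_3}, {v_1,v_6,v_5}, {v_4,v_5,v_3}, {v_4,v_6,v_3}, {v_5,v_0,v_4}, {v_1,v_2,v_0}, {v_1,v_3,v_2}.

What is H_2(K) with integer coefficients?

Fix the vertex order v_0 < v_1 < v_2 < v_3 < v_4 < v_5 < v_6 and write every simplex with vertices in increasing order. Then dim K = 2 and the simplices of K are:

  0-simplices (7): [v_0], [v_1], [v_2], [v_3], [v_4], [v_5], [v_6]
  1-simplices (18): (18 of them)
  2-simplices (12): (12 of them)

giving chain groups C_0 ≅ Z^7, C_1 ≅ Z^18, C_2 ≅ Z^12.

Boundary ∂_1: C_1 → C_0 is given by ∂[p,q] = [q] − [p]. For instance
  ∂[v_1,v_2] = [v_2] − [v_1].
As a 7×18 matrix over Z this has rank 6, with invariant factors (1,1,1,1,1,1).

Boundary ∂_2: C_2 → C_1 maps a triangle to the signed sum of its edges. For instance
  ∂[v_0,v_1,v_2] = [v_1,v_2] − [v_0,v_2] + [v_0,v_1],
  ∂[v_0,v_2,v_5] = [v_2,v_5] − [v_0,v_5] + [v_0,v_2].
As a 18×12 matrix over Z this has rank 12, with invariant factors (1,1,1,1,1,1,1,1,1,1,1,2).

Computing H_k = (kernel of ∂_k) / (image of ∂_{k+1}):

  H_2: rank ker ∂_2 − rank ∂_3 = (12 − 12) − 0 = 0, and there is no ∂_3, so H_2 = 0.

H_2 ≅ 0.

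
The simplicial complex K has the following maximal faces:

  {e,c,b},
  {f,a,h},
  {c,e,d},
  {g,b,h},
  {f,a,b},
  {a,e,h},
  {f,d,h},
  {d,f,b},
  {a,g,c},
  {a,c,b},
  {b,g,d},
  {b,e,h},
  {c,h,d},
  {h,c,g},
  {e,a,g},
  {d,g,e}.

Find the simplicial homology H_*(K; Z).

H_0 ≅ Z,  H_1 ≅ Z^2,  H_2 ≅ Z.

K has 8 vertices, 24 edges, 16 triangles.
rank ∂_0 = 0, rank ∂_1 = 7 ⇒ b_0 = 8 − 0 − 7 = 1; all invariant factors of ∂_1 are 1 so no torsion. So H_0 ≅ Z.
rank ∂_1 = 7, rank ∂_2 = 15 ⇒ b_1 = 24 − 7 − 15 = 2; all invariant factors of ∂_2 are 1 so no torsion. So H_1 ≅ Z^2.
rank ∂_2 = 15, rank ∂_3 = 0 ⇒ b_2 = 16 − 15 − 0 = 1. So H_2 ≅ Z.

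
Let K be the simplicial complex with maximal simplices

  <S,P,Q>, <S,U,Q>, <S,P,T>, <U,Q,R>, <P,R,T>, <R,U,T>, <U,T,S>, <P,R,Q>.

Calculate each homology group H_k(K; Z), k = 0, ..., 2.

H_0 = Z,  H_1 = 0,  H_2 = Z.

Fix the vertex order P < Q < R < S < T < U and write every simplex with vertices in increasing order. Then dim K = 2 and the simplices of K are:

  0-simplices (6): P, Q, R, S, T, U
  1-simplices (12): PQ, PR, PS, PT, QR, QS, QU, RT, RU, ST, SU, TU
  2-simplices (8): PQR, PQS, PRT, PST, QRU, QSU, RTU, STU

so the chain groups are C_0 ≅ Z^6, C_1 ≅ Z^12, C_2 ≅ Z^8.

The boundary map ∂_1: C_1 → C_0 maps an edge to its endpoints' difference, ∂[p,q] = q − p.
This gives a 6×12 integer matrix of rank 5; reducing to Smith normal form yields diagonal entries (1,1,1,1,1).

∂_2: C_2 → C_1 maps a triangle to the signed sum of its edges. For instance
  ∂STU = TU − SU + ST,
  ∂PQS = QS − PS + PQ.
This gives a 12×8 integer matrix of rank 7; reducing to Smith normal form yields diagonal entries (1,1,1,1,1,1,1).

Reading off H_k = ker ∂_k / im ∂_{k+1}:

  H_0: rank C_0 − rank ∂_1 = 6 − 5 = 1, and the invariant factors of ∂_1 are all 1, so H_0 ≅ Z.
  H_1: rank ker ∂_1 − rank ∂_2 = (12 − 5) − 7 = 0, and the invariant factors of ∂_2 are all 1, so H_1 ≅ 0.
  H_2: rank ker ∂_2 − rank ∂_3 = (8 − 7) − 0 = 1, and there is no ∂_3, so H_2 ≅ Z.

As a check, the Euler characteristic is 6 − 12 + 8 = 2, which agrees with 1 − 0 + 1 = 2.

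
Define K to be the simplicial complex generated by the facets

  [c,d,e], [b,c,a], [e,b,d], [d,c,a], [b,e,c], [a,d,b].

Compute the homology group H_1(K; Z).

H_1 ≅ 0.

Take the total order a < b < c < d < e on the vertex set. Then K (dimension 2) consists of the simplices:

  0-simplices (5): a, b, c, d, e
  1-simplices (9): ab, ac, ad, bc, bd, be, cd, ce, de
  2-simplices (6): abc, abd, acd, bce, bde, cde

giving chain groups C_0 ≅ Z^5, C_1 ≅ Z^9, C_2 ≅ Z^6.

The boundary map ∂_1: C_1 → C_0 is given by ∂[p,q] = [q] − [p]. For instance
  ∂bd = d − b.
As a 5×9 matrix over Z this has rank 4, with invariant factors (1,1,1,1).

Boundary ∂_2: C_2 → C_1 sends each 2-simplex [p,q,r] to [q,r] − [p,r] + [p,q]. For instance
  ∂acd = cd − ad + ac,
  ∂bde = de − be + bd.
The resulting 9×6 matrix has rank 5, and its Smith normal form has invariant factors (1,1,1,1,1).

Computing H_k = (kernel of ∂_k) / (image of ∂_{k+1}):

  H_1: rank ker ∂_1 − rank ∂_2 = (9 − 4) − 5 = 0, and the invariant factors of ∂_2 are all 1, so H_1 = 0.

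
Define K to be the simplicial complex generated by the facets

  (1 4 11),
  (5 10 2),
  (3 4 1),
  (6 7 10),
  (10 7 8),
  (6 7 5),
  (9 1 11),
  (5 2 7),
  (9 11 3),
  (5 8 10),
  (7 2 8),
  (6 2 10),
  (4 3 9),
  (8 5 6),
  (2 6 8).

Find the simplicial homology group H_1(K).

Take the total order 1 < 2 < 3 < 4 < 5 < 6 < 7 < 8 < 9 < 10 < 11 on the vertex set. Then K (dimension 2) consists of the simplices:

  0-simplices (11): [1], [2], [3], [4], [5], [6], [7], [8], [9], [10], [11]
  1-simplices (25): (25 of them)
  2-simplices (15): [1,3,4], [1,4,11], [1,9,11], [2,5,7], [2,5,10], [2,6,8], [2,6,10], [2,7,8], [3,4,9], [3,9,11], [5,6,7], [5,6,8], [5,8,10], [6,7,10], [7,8,10]

giving chain groups C_0 ≅ Z^11, C_1 ≅ Z^25, C_2 ≅ Z^15.

Boundary ∂_1: C_1 → C_0 sends each edge [p,q] (with p < q) to q − p.
The resulting 11×25 matrix has rank 9, and its Smith normal form has invariant factors (1,1,1,1,1,1,1,1,1).

The boundary map ∂_2: C_2 → C_1 acts by ∂[p,q,r] = [q,r] − [p,r] + [p,q]. For instance
  ∂[2,5,10] = [5,10] − [2,10] + [2,5],
  ∂[5,6,8] = [6,8] − [5,8] + [5,6].
This gives a 25×15 integer matrix of rank 15; reducing to Smith normal form yields diagonal entries (1,1,1,1,1,1,1,1,1,1,1,1,1,1,2).

Reading off H_k = ker ∂_k / im ∂_{k+1}:

  H_1: rank ker ∂_1 − rank ∂_2 = (25 − 9) − 15 = 1, and ∂_2 has invariant factor 2 > 1, so H_1 = Z × Z/2.

H_1 = Z × Z/2.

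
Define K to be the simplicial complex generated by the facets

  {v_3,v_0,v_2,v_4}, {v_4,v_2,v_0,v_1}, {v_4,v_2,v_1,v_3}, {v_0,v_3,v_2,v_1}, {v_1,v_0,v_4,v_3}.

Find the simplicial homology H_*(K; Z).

Fix the vertex order v_0 < v_1 < v_2 < v_3 < v_4 and write every simplex with vertices in increasing order. Then dim K = 3 and the simplices of K are:

  0-simplices (5): [v_0], [v_1], [v_2], [v_3], [v_4]
  1-simplices (10): [v_0,v_1], [v_0,v_2], [v_0,v_3], [v_0,v_4], [v_1,v_2], [v_1,v_3], [v_1,v_4], [v_2,v_3], [v_2,v_4], [v_3,v_4]
  2-simplices (10): [v_0,v_1,v_2], [v_0,v_1,v_3], [v_0,v_1,v_4], [v_0,v_2,v_3], [v_0,v_2,v_4], [v_0,v_3,v_4], [v_1,v_2,v_3], [v_1,v_2,v_4], [v_1,v_3,v_4], [v_2,v_3,v_4]
  3-simplices (5): [v_0,v_1,v_2,v_3], [v_0,v_1,v_2,v_4], [v_0,v_1,v_3,v_4], [v_0,v_2,v_3,v_4], [v_1,v_2,v_3,v_4]

Hence C_0 ≅ Z^5, C_1 ≅ Z^10, C_2 ≅ Z^10, C_3 ≅ Z^5.

The boundary map ∂_1: C_1 → C_0 is given by ∂[p,q] = [q] − [p]. For instance
  ∂[v_1,v_2] = [v_2] − [v_1].
The resulting 5×10 matrix has rank 4, and its Smith normal form has invariant factors (1,1,1,1).

The boundary map ∂_2: C_2 → C_1 acts by ∂[p,q,r] = [q,r] − [p,r] + [p,q]. For instance
  ∂[v_0,v_2,v_4] = [v_2,v_4] − [v_0,v_4] + [v_0,v_2],
  ∂[v_0,v_3,v_4] = [v_3,v_4] − [v_0,v_4] + [v_0,v_3].
The resulting 10×10 matrix has rank 6, and its Smith normal form has invariant factors (1,1,1,1,1,1).

Boundary ∂_3: C_3 → C_2 sends each 3-simplex σ to the alternating sum Σ_i (−1)^i (σ with its i-th vertex removed). For instance
  ∂[v_1,v_2,v_3,v_4] = [v_2,v_3,v_4] − [v_1,v_3,v_4] + [v_1,v_2,v_4] − [v_1,v_2,v_3],
  ∂[v_0,v_1,v_3,v_4] = [v_1,v_3,v_4] − [v_0,v_3,v_4] + [v_0,v_1,v_4] − [v_0,v_1,v_3].
This gives a 10×5 integer matrix of rank 4; reducing to Smith normal form yields diagonal entries (1,1,1,1).

From H_k ≅ ker(∂_k) / im(∂_{k+1}) we obtain:

  H_0: rank C_0 − rank ∂_1 = 5 − 4 = 1, and the invariant factors of ∂_1 are all 1, so H_0 ≅ Z.
  H_1: rank ker ∂_1 − rank ∂_2 = (10 − 4) − 6 = 0, and the invariant factors of ∂_2 are all 1, so H_1 ≅ 0.
  H_2: rank ker ∂_2 − rank ∂_3 = (10 − 6) − 4 = 0, and the invariant factors of ∂_3 are all 1, so H_2 ≅ 0.
  H_3: rank ker ∂_3 − rank ∂_4 = (5 − 4) − 0 = 1, and there is no ∂_4, so H_3 ≅ Z.

(K is a triangulation of the 3-sphere S^3.)

H_0 ≅ Z,  H_1 = 0,  H_2 = 0,  H_3 ≅ Z.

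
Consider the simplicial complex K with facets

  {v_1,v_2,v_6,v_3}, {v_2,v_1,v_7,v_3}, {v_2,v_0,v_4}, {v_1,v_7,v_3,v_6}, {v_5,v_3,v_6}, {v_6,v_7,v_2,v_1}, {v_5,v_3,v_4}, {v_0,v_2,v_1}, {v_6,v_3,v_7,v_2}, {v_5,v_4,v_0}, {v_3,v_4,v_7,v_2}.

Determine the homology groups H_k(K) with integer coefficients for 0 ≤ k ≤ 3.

Fix the vertex order v_0 < v_1 < v_2 < v_3 < v_4 < v_5 < v_6 < v_7 and write every simplex with vertices in increasing order. Then dim K = 3 and the simplices of K are:

  0-simplices (8): [v_0], [v_1], [v_2], [v_3], [v_4], [v_5], [v_6], [v_7]
  1-simplices (20): (20 of them)
  2-simplices (18): (18 of them)
  3-simplices (6): [v_1,v_2,v_3,v_6], [v_1,v_2,v_3,v_7], [v_1,v_2,v_6,v_7], [v_1,v_3,v_6,v_7], [v_2,v_3,v_4,v_7], [v_2,v_3,v_6,v_7]

giving chain groups C_0 ≅ Z^8, C_1 ≅ Z^20, C_2 ≅ Z^18, C_3 ≅ Z^6.

∂_1: C_1 → C_0 maps an edge to its endpoints' difference, ∂[p,q] = q − p.
This gives a 8×20 integer matrix of rank 7; reducing to Smith normal form yields diagonal entries (1,1,1,1,1,1,1).

Boundary ∂_2: C_2 → C_1 sends each 2-simplex [p,q,r] to [q,r] − [p,r] + [p,q]. For instance
  ∂[v_3,v_6,v_7] = [v_6,v_7] − [v_3,v_7] + [v_3,v_6],
  ∂[v_0,v_1,v_2] = [v_1,v_2] − [v_0,v_2] + [v_0,v_1].
This gives a 20×18 integer matrix of rank 13; reducing to Smith normal form yields diagonal entries (1,1,1,1,1,1,1,1,1,1,1,1,1).

Boundary ∂_3: C_3 → C_2 sends each 3-simplex σ to the alternating sum Σ_i (−1)^i (σ with its i-th vertex removed). For instance
  ∂[v_1,v_2,v_6,v_7] = [v_2,v_6,v_7] − [v_1,v_6,v_7] + [v_1,v_2,v_7] − [v_1,v_2,v_6],
  ∂[v_2,v_3,v_4,v_7] = [v_3,v_4,v_7] − [v_2,v_4,v_7] + [v_2,v_3,v_7] − [v_2,v_3,v_4].
The resulting 18×6 matrix has rank 5, and its Smith normal form has invariant factors (1,1,1,1,1).

Now H_k = ker ∂_k / im ∂_{k+1}, so:

  H_0: rank C_0 − rank ∂_1 = 8 − 7 = 1, and the invariant factors of ∂_1 are all 1, so H_0 = Z.
  H_1: rank ker ∂_1 − rank ∂_2 = (20 − 7) − 13 = 0, and the invariant factors of ∂_2 are all 1, so H_1 = 0.
  H_2: rank ker ∂_2 − rank ∂_3 = (18 − 13) − 5 = 0, and the invariant factors of ∂_3 are all 1, so H_2 = 0.
  H_3: rank ker ∂_3 − rank ∂_4 = (6 − 5) − 0 = 1, and there is no ∂_4, so H_3 = Z.

H_0 = Z,  H_1 = 0,  H_2 = 0,  H_3 = Z.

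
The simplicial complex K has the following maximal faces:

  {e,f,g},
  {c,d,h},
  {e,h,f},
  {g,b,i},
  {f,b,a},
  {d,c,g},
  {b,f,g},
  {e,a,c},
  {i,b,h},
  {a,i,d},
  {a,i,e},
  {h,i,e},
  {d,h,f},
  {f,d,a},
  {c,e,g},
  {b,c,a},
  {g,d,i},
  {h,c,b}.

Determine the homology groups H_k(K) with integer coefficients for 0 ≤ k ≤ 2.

H_0 = Z,  H_1 = Z^2,  H_2 = Z.

K has 9 vertices, 27 edges, 18 triangles.
rank ∂_0 = 0, rank ∂_1 = 8 ⇒ b_0 = 9 − 0 − 8 = 1; all invariant factors of ∂_1 are 1 so no torsion. So H_0 = Z.
rank ∂_1 = 8, rank ∂_2 = 17 ⇒ b_1 = 27 − 8 − 17 = 2; all invariant factors of ∂_2 are 1 so no torsion. So H_1 = Z^2.
rank ∂_2 = 17, rank ∂_3 = 0 ⇒ b_2 = 18 − 17 − 0 = 1. So H_2 = Z.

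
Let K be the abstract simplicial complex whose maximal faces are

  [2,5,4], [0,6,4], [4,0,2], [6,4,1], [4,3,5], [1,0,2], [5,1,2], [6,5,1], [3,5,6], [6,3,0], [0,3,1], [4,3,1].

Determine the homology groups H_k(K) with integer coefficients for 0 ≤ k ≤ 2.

Fix the vertex order 0 < 1 < 2 < 3 < 4 < 5 < 6 and write every simplex with vertices in increasing order. Then dim K = 2 and the simplices of K are:

  0-simplices (7): [0], [1], [2], [3], [4], [5], [6]
  1-simplices (18): [0,1], [0,2], [0,3], [0,4], [0,6], [1,2], [1,3], [1,4], [1,5], [1,6], [2,4], [2,5], [3,4], [3,5], [3,6], [4,5], [4,6], [5,6]
  2-simplices (12): [0,1,2], [0,1,3], [0,2,4], [0,3,6], [0,4,6], [1,2,5], [1,3,4], [1,4,6], [1,5,6], [2,4,5], [3,4,5], [3,5,6]

giving chain groups C_0 ≅ Z^7, C_1 ≅ Z^18, C_2 ≅ Z^12.

Boundary ∂_1: C_1 → C_0 is given by ∂[p,q] = [q] − [p].
The 7×18 boundary matrix has rank 6 and Smith normal form diag(1,1,1,1,1,1).

Boundary ∂_2: C_2 → C_1 acts by ∂[p,q,r] = [q,r] − [p,r] + [p,q]. For instance
  ∂[0,4,6] = [4,6] − [0,6] + [0,4],
  ∂[1,4,6] = [4,6] − [1,6] + [1,4].
As a 18×12 matrix over Z this has rank 12, with invariant factors (1,1,1,1,1,1,1,1,1,1,1,2).

Reading off H_k = ker ∂_k / im ∂_{k+1}:

  H_0: rank C_0 − rank ∂_1 = 7 − 6 = 1, and the invariant factors of ∂_1 are all 1, so H_0 ≅ Z.
  H_1: rank ker ∂_1 − rank ∂_2 = (18 − 6) − 12 = 0, and ∂_2 has invariant factor 2 > 1, so H_1 ≅ Z_2.
  H_2: rank ker ∂_2 − rank ∂_3 = (12 − 12) − 0 = 0, and there is no ∂_3, so H_2 ≅ 0.

(K is a triangulation of the real projective plane RP^2.)

H_0 ≅ Z,  H_1 ≅ Z_2,  H_2 = 0.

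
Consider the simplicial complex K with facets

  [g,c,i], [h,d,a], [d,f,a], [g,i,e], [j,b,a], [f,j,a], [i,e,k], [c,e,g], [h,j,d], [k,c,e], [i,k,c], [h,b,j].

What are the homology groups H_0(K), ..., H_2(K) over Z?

H_0 ≅ Z^2,  H_1 ≅ Z,  H_2 ≅ Z.

We work with the vertex ordering a < b < c < d < e < f < g < h < i < j < k. The simplices of K, each written with vertices in increasing order, are:

  0-simplices (11): a, b, c, d, e, f, g, h, i, j, k
  1-simplices (21): ab, ad, af, ah, aj, bh, bj, ce, cg, ci, ck, df, dh, dj, eg, ei, ek, fj, gi, hj, ik
  2-simplices (12): abj, adf, adh, afj, bhj, ceg, cek, cgi, cik, dhj, egi, eik

giving chain groups C_0 ≅ Z^11, C_1 ≅ Z^21, C_2 ≅ Z^12.

∂_1: C_1 → C_0 sends each edge [p,q] (with p < q) to q − p. For instance
  ∂hj = j − h.
This gives a 11×21 integer matrix of rank 9; reducing to Smith normal form yields diagonal entries (1,1,1,1,1,1,1,1,1).

Boundary ∂_2: C_2 → C_1 maps a triangle to the signed sum of its edges. For instance
  ∂abj = bj − aj + ab,
  ∂adf = df − af + ad.
This gives a 21×12 integer matrix of rank 11; reducing to Smith normal form yields diagonal entries (1,1,1,1,1,1,1,1,1,1,1).

From H_k ≅ ker(∂_k) / im(∂_{k+1}) we obtain:

  H_0: rank C_0 − rank ∂_1 = 11 − 9 = 2, and the invariant factors of ∂_1 are all 1, so H_0 = Z^2.
  H_1: rank ker ∂_1 − rank ∂_2 = (21 − 9) − 11 = 1, and the invariant factors of ∂_2 are all 1, so H_1 = Z.
  H_2: rank ker ∂_2 − rank ∂_3 = (12 − 11) − 0 = 1, and there is no ∂_3, so H_2 = Z.

As a check, the Euler characteristic is 11 − 21 + 12 = 2, which agrees with 2 − 1 + 1 = 2.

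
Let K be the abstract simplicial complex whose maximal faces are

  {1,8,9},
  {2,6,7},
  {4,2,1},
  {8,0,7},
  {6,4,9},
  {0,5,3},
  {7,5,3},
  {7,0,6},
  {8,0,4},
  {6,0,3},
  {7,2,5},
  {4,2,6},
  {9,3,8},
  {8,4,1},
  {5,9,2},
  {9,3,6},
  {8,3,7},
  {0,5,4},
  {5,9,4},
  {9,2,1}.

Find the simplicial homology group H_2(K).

H_2 ≅ 0.

Take the total order 0 < 1 < 2 < 3 < 4 < 5 < 6 < 7 < 8 < 9 on the vertex set. Then K (dimension 2) consists of the simplices:

  0-simplices (10): [0], [1], [2], [3], [4], [5], [6], [7], [8], [9]
  1-simplices (30): (30 of them)
  2-simplices (20): (20 of them)

so the chain groups are C_0 ≅ Z^10, C_1 ≅ Z^30, C_2 ≅ Z^20.

Boundary ∂_1: C_1 → C_0 maps an edge to its endpoints' difference, ∂[p,q] = q − p.
The 10×30 boundary matrix has rank 9 and Smith normal form diag(1,1,1,1,1,1,1,1,1).

Boundary ∂_2: C_2 → C_1 acts by ∂[p,q,r] = [q,r] − [p,r] + [p,q]. For instance
  ∂[0,7,8] = [7,8] − [0,8] + [0,7],
  ∂[3,8,9] = [8,9] − [3,9] + [3,8].
The 30×20 boundary matrix has rank 20 and Smith normal form diag(1,1,1,1,1,1,1,1,1,1,1,1,1,1,1,1,1,1,1,2).

Reading off H_k = ker ∂_k / im ∂_{k+1}:

  H_2: rank ker ∂_2 − rank ∂_3 = (20 − 20) − 0 = 0, and there is no ∂_3, so H_2 = 0.

(K is a triangulation of the Klein bottle.)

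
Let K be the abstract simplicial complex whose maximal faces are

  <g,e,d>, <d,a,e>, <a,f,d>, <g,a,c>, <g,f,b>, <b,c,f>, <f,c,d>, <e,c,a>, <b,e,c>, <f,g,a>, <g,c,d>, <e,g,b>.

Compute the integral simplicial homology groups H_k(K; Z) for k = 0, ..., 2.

We work with the vertex ordering a < b < c < d < e < f < g. The simplices of K, each written with vertices in increasing order, are:

  0-simplices (7): a, b, c, d, e, f, g
  1-simplices (18): ac, ad, ae, af, ag, bc, be, bf, bg, cd, ce, cf, cg, de, df, dg, eg, fg
  2-simplices (12): ace, acg, ade, adf, afg, bce, bcf, beg, bfg, cdf, cdg, deg

so the chain groups are C_0 ≅ Z^7, C_1 ≅ Z^18, C_2 ≅ Z^12.

Boundary ∂_1: C_1 → C_0 is given by ∂[p,q] = [q] − [p]. For instance
  ∂ce = e − c.
This gives a 7×18 integer matrix of rank 6; reducing to Smith normal form yields diagonal entries (1,1,1,1,1,1).

∂_2: C_2 → C_1 maps a triangle to the signed sum of its edges. For instance
  ∂adf = df − af + ad,
  ∂beg = eg − bg + be.
As a 18×12 matrix over Z this has rank 12, with invariant factors (1,1,1,1,1,1,1,1,1,1,1,2).

Reading off H_k = ker ∂_k / im ∂_{k+1}:

  H_0: rank C_0 − rank ∂_1 = 7 − 6 = 1, and the invariant factors of ∂_1 are all 1, so H_0 ≅ Z.
  H_1: rank ker ∂_1 − rank ∂_2 = (18 − 6) − 12 = 0, and ∂_2 has invariant factor 2 > 1, so H_1 ≅ Z/2.
  H_2: rank ker ∂_2 − rank ∂_3 = (12 − 12) − 0 = 0, and there is no ∂_3, so H_2 ≅ 0.

(K is a triangulation of the real projective plane RP^2.)

H_0 = Z,  H_1 = Z/2,  H_2 = 0.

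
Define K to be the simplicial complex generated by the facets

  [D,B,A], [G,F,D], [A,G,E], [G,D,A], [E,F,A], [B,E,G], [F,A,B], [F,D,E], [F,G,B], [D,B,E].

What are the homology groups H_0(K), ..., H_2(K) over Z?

We work with the vertex ordering A < B < D < E < F < G. The simplices of K, each written with vertices in increasing order, are:

  0-simplices (6): A, B, D, E, F, G
  1-simplices (15): AB, AD, AE, AF, AG, BD, BE, BF, BG, DE, DF, DG, EF, EG, FG
  2-simplices (10): ABD, ABF, ADG, AEF, AEG, BDE, BEG, BFG, DEF, DFG

Hence C_0 ≅ Z^6, C_1 ≅ Z^15, C_2 ≅ Z^10.

The boundary map ∂_1: C_1 → C_0 maps an edge to its endpoints' difference, ∂[p,q] = q − p. For instance
  ∂BE = E − B.
The resulting 6×15 matrix has rank 5, and its Smith normal form has invariant factors (1,1,1,1,1).

Boundary ∂_2: C_2 → C_1 sends each 2-simplex [p,q,r] to [q,r] − [p,r] + [p,q]. For instance
  ∂BFG = FG − BG + BF,
  ∂BEG = EG − BG + BE.
The 15×10 boundary matrix has rank 10 and Smith normal form diag(1,1,1,1,1,1,1,1,1,2).

Now H_k = ker ∂_k / im ∂_{k+1}, so:

  H_0: rank C_0 − rank ∂_1 = 6 − 5 = 1, and the invariant factors of ∂_1 are all 1, so H_0 ≅ Z.
  H_1: rank ker ∂_1 − rank ∂_2 = (15 − 5) − 10 = 0, and ∂_2 has invariant factor 2 > 1, so H_1 ≅ Z_2.
  H_2: rank ker ∂_2 − rank ∂_3 = (10 − 10) − 0 = 0, and there is no ∂_3, so H_2 ≅ 0.

As a check, the Euler characteristic is 6 − 15 + 10 = 1, which agrees with 1 − 0 + 0 = 1.

H_0 = Z,  H_1 = Z_2,  H_2 = 0.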